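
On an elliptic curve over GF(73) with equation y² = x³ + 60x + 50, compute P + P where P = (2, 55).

(0, 14)

tangent at (2, 55): λ = (3·2² + 60)/(2·55) ≡ 72/37. 37⁻¹ ≡ 2 (mod 73), so λ ≡ 72·2 ≡ 71.
  x = λ² - 2 - 2 = 5041 - 4 ≡ 0; y = λ·(2 - 0) - 55 ≡ 14. → (0, 14)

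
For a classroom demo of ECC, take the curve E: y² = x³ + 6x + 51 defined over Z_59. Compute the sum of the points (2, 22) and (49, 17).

(2, 22) + (49, 17). λ = (17 - 22)/(49 - 2) ≡ 54/47 mod 59. 47⁻¹ ≡ 54 (mod 59) since 47·54 = 2538 ≡ 1, so λ ≡ 25.
  x = λ² - 2 - 49 = 625 - 51 ≡ 43; y = λ·(2 - 43) - 22 ≡ 15. → (43, 15)

(43, 15)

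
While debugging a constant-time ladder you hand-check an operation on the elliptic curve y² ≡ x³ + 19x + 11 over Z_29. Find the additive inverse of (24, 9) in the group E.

(24, 20)

-(24, 9) = (24, -9 mod 29) = (24, 20).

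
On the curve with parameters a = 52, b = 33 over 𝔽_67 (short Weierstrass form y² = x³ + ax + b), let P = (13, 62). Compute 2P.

(55, 48)

tangent at (13, 62): λ = (3·13² + 52)/(2·62) ≡ 23/57. 57⁻¹ ≡ 20 (mod 67), so λ ≡ 23·20 ≡ 58.
  x = λ² - 13 - 13 = 3364 - 26 ≡ 55; y = λ·(13 - 55) - 62 ≡ 48. → (55, 48)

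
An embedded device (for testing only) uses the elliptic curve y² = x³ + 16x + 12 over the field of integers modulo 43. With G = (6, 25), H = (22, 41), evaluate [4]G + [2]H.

First 4G:
Double-and-add on 4 = (100)₂. Start with G = (6, 25) for the leading 1-bit.
double: tangent at (6, 25): λ = (3·6² + 16)/(2·25) ≡ 38/7. 7⁻¹ ≡ 37 (mod 43) since 7·37 = 259 ≡ 1, so λ ≡ 38·37 ≡ 30.
  x = λ² - 6 - 6 = 900 - 12 ≡ 28; y = λ·(6 - 28) - 25 ≡ 3. → (28, 3)
double: tangent at (28, 3): λ = (3·28² + 16)/(2·3) ≡ 3/6. 6⁻¹ ≡ 36 (mod 43) since 6·36 = 216 ≡ 1, so λ ≡ 3·36 ≡ 22.
  x = λ² - 28 - 28 = 484 - 56 ≡ 41; y = λ·(28 - 41) - 3 ≡ 12. → (41, 12)
4G = (41, 12).
Next 2H:
Repeated addition: build up to 2H.
2H: tangent at (22, 41): λ = (3·22² + 16)/(2·41) ≡ 6/39. 39⁻¹ ≡ 32 (mod 43) since 39·32 = 1248 ≡ 1, so λ ≡ 6·32 ≡ 20.
  x = λ² - 22 - 22 = 400 - 44 ≡ 12; y = λ·(22 - 12) - 41 ≡ 30. → (12, 30)
2H = (12, 30).
Finally 4G + 2H:
(41, 12) + (12, 30). λ = (30 - 12)/(12 - 41) ≡ 18/14 mod 43. 14⁻¹ ≡ 40 (mod 43), so λ ≡ 32.
  x = λ² - 41 - 12 = 1024 - 53 ≡ 25; y = λ·(41 - 25) - 12 ≡ 27. → (25, 27)

(25, 27)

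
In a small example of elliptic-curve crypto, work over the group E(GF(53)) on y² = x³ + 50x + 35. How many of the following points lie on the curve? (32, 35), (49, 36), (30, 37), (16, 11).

(32, 35): 35² ≡ 6, rhs ≡ 6 → on.
(49, 36): 36² ≡ 24, rhs ≡ 36 → off.
(30, 37): 37² ≡ 44, rhs ≡ 21 → off.
(16, 11): 11² ≡ 15, rhs ≡ 2 → off.

1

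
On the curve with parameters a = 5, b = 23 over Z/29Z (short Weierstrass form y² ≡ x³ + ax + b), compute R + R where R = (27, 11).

tangent at (27, 11): λ = (3·27² + 5)/(2·11) ≡ 17/22. 22⁻¹ ≡ 4 (mod 29) since 22·4 = 88 ≡ 1, so λ ≡ 17·4 ≡ 10.
  x = λ² - 27 - 27 = 100 - 54 ≡ 17; y = λ·(27 - 17) - 11 ≡ 2. → (17, 2)

(17, 2)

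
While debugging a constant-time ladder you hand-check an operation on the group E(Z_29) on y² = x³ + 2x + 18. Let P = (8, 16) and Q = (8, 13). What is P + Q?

The two points share x = 8 and their y-coordinates satisfy 16 + 13 ≡ 0 (mod 29), so they are inverses. Their sum is ∞.

O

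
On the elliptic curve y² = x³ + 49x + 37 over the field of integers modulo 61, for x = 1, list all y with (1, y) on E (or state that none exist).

x³ + 49x + 37 = 87 ≡ 26 (mod 61).
26 is a non-residue mod 61; no y exists.

none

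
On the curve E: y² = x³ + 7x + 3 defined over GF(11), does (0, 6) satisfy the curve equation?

yes

y² = 6² ≡ 3; x³ + 7x + 3 = 3 ≡ 3 (mod 11). 3 = 3.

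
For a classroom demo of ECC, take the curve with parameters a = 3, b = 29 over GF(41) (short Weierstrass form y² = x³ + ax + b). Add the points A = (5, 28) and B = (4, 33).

(16, 27)

(5, 28) + (4, 33). λ = (33 - 28)/(4 - 5) ≡ 5/40 mod 41. 40⁻¹ ≡ 40 (mod 41), so λ ≡ 36.
  x = λ² - 5 - 4 = 1296 - 9 ≡ 16; y = λ·(5 - 16) - 28 ≡ 27. → (16, 27)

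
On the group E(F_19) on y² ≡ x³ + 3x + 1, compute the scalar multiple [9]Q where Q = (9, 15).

Repeated addition: build up to 9Q.
2Q: tangent at (9, 15): λ = (3·9² + 3)/(2·15) ≡ 18/11. 11⁻¹ ≡ 7 (mod 19) since 11·7 = 77 ≡ 1, so λ ≡ 18·7 ≡ 12.
  x = λ² - 9 - 9 = 144 - 18 ≡ 12; y = λ·(9 - 12) - 15 ≡ 6. → (12, 6)
3Q: (12, 6) + (9, 15). λ = (15 - 6)/(9 - 12) ≡ 9/16 mod 19. 16⁻¹ ≡ 6 (mod 19) since 16·6 = 96 ≡ 1, so λ ≡ 16.
  x = λ² - 12 - 9 = 256 - 21 ≡ 7; y = λ·(12 - 7) - 6 ≡ 17. → (7, 17)
4Q: (7, 17) + (9, 15). λ = (15 - 17)/(9 - 7) ≡ 17/2 mod 19. 2⁻¹ ≡ 10 (mod 19), so λ ≡ 18.
  x = λ² - 7 - 9 = 324 - 16 ≡ 4; y = λ·(7 - 4) - 17 ≡ 18. → (4, 18)
5Q: (4, 18) + (9, 15). λ = (15 - 18)/(9 - 4) ≡ 16/5 mod 19. 5⁻¹ ≡ 4 (mod 19), so λ ≡ 7.
  x = λ² - 4 - 9 = 49 - 13 ≡ 17; y = λ·(4 - 17) - 18 ≡ 5. → (17, 5)
6Q: (17, 5) + (9, 15). λ = (15 - 5)/(9 - 17) ≡ 10/11 mod 19. 11⁻¹ ≡ 7 (mod 19) since 11·7 = 77 ≡ 1, so λ ≡ 13.
  x = λ² - 17 - 9 = 169 - 26 ≡ 10; y = λ·(17 - 10) - 5 ≡ 10. → (10, 10)
7Q: (10, 10) + (9, 15). λ = (15 - 10)/(9 - 10) ≡ 5/18 mod 19. 18⁻¹ ≡ 18 (mod 19), so λ ≡ 14.
  x = λ² - 10 - 9 = 196 - 19 ≡ 6; y = λ·(10 - 6) - 10 ≡ 8. → (6, 8)
8Q: (6, 8) + (9, 15). λ = (15 - 8)/(9 - 6) ≡ 7/3 mod 19. 3⁻¹ ≡ 13 (mod 19), so λ ≡ 15.
  x = λ² - 6 - 9 = 225 - 15 ≡ 1; y = λ·(6 - 1) - 8 ≡ 10. → (1, 10)
9Q: (1, 10) + (9, 15). λ = (15 - 10)/(9 - 1) ≡ 5/8 mod 19. 8⁻¹ ≡ 12 (mod 19), so λ ≡ 3.
  x = λ² - 1 - 9 = 9 - 10 ≡ 18; y = λ·(1 - 18) - 10 ≡ 15. → (18, 15)

(18, 15)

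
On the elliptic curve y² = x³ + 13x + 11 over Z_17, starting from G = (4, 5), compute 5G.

(8, 10)

Double-and-add on 5 = (101)₂. Start with G = (4, 5) for the leading 1-bit.
double: tangent at (4, 5): λ = (3·4² + 13)/(2·5) ≡ 10/10. 10⁻¹ ≡ 12 (mod 17), so λ ≡ 10·12 ≡ 1.
  x = λ² - 4 - 4 = 1 - 8 ≡ 10; y = λ·(4 - 10) - 5 ≡ 6. → (10, 6)
double: tangent at (10, 6): λ = (3·10² + 13)/(2·6) ≡ 7/12. 12⁻¹ ≡ 10 (mod 17), so λ ≡ 7·10 ≡ 2.
  x = λ² - 10 - 10 = 4 - 20 ≡ 1; y = λ·(10 - 1) - 6 ≡ 12. → (1, 12)
add G: (1, 12) + (4, 5). λ = (5 - 12)/(4 - 1) ≡ 10/3 mod 17. 3⁻¹ ≡ 6 (mod 17), so λ ≡ 9.
  x = λ² - 1 - 4 = 81 - 5 ≡ 8; y = λ·(1 - 8) - 12 ≡ 10. → (8, 10)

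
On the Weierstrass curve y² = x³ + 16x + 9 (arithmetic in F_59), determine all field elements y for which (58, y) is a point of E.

13, 46

x³ + 16x + 9 = 196049 ≡ 51 (mod 59).
Square roots of 51 mod 59: 13 and 46 (since 13² = 169 ≡ 51).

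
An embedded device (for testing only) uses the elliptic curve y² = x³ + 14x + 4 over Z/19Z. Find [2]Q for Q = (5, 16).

(10, 17)

tangent at (5, 16): λ = (3·5² + 14)/(2·16) ≡ 13/13. 13⁻¹ ≡ 3 (mod 19), so λ ≡ 13·3 ≡ 1.
  x = λ² - 5 - 5 = 1 - 10 ≡ 10; y = λ·(5 - 10) - 16 ≡ 17. → (10, 17)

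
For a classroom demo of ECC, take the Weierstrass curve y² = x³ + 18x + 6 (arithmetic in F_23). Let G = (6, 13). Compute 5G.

(1, 5)

Double-and-add on 5 = (101)₂. Start with G = (6, 13) for the leading 1-bit.
double: tangent at (6, 13): λ = (3·6² + 18)/(2·13) ≡ 11/3. 3⁻¹ ≡ 8 (mod 23), so λ ≡ 11·8 ≡ 19.
  x = λ² - 6 - 6 = 361 - 12 ≡ 4; y = λ·(6 - 4) - 13 ≡ 2. → (4, 2)
double: tangent at (4, 2): λ = (3·4² + 18)/(2·2) ≡ 20/4. 4⁻¹ ≡ 6 (mod 23), so λ ≡ 20·6 ≡ 5.
  x = λ² - 4 - 4 = 25 - 8 ≡ 17; y = λ·(4 - 17) - 2 ≡ 2. → (17, 2)
add G: (17, 2) + (6, 13). λ = (13 - 2)/(6 - 17) ≡ 11/12 mod 23. 12⁻¹ ≡ 2 (mod 23), so λ ≡ 22.
  x = λ² - 17 - 6 = 484 - 23 ≡ 1; y = λ·(17 - 1) - 2 ≡ 5. → (1, 5)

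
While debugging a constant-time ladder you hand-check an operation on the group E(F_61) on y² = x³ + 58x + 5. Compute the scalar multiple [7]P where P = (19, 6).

(19, 55)

Repeated addition: build up to 7P.
2P: tangent at (19, 6): λ = (3·19² + 58)/(2·6) ≡ 43/12. 12⁻¹ ≡ 56 (mod 61), so λ ≡ 43·56 ≡ 29.
  x = λ² - 19 - 19 = 841 - 38 ≡ 10; y = λ·(19 - 10) - 6 ≡ 11. → (10, 11)
3P: (10, 11) + (19, 6). λ = (6 - 11)/(19 - 10) ≡ 56/9 mod 61. 9⁻¹ ≡ 34 (mod 61), so λ ≡ 13.
  x = λ² - 10 - 19 = 169 - 29 ≡ 18; y = λ·(10 - 18) - 11 ≡ 7. → (18, 7)
4P: (18, 7) + (19, 6). λ = (6 - 7)/(19 - 18) ≡ 60/1 mod 61. 1⁻¹ ≡ 1 (mod 61) since 1·1 = 1 ≡ 1, so λ ≡ 60.
  x = λ² - 18 - 19 = 3600 - 37 ≡ 25; y = λ·(18 - 25) - 7 ≡ 0. → (25, 0)
5P: (25, 0) + (19, 6). λ = (6 - 0)/(19 - 25) ≡ 6/55 mod 61. 55⁻¹ ≡ 10 (mod 61), so λ ≡ 60.
  x = λ² - 25 - 19 = 3600 - 44 ≡ 18; y = λ·(25 - 18) - 0 ≡ 54. → (18, 54)
6P: (18, 54) + (19, 6). λ = (6 - 54)/(19 - 18) ≡ 13/1 mod 61. 1⁻¹ ≡ 1 (mod 61), so λ ≡ 13.
  x = λ² - 18 - 19 = 169 - 37 ≡ 10; y = λ·(18 - 10) - 54 ≡ 50. → (10, 50)
7P: (10, 50) + (19, 6). λ = (6 - 50)/(19 - 10) ≡ 17/9 mod 61. 9⁻¹ ≡ 34 (mod 61), so λ ≡ 29.
  x = λ² - 10 - 19 = 841 - 29 ≡ 19; y = λ·(10 - 19) - 50 ≡ 55. → (19, 55)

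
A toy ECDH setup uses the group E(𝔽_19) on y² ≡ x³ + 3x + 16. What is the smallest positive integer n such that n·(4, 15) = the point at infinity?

10

2P: tangent at (4, 15): λ = (3·4² + 3)/(2·15) ≡ 13/11. 11⁻¹ ≡ 7 (mod 19), so λ ≡ 13·7 ≡ 15.
  x = λ² - 4 - 4 = 225 - 8 ≡ 8; y = λ·(4 - 8) - 15 ≡ 1. → (8, 1)
3P: (8, 1) + (4, 15). λ = (15 - 1)/(4 - 8) ≡ 14/15 mod 19. 15⁻¹ ≡ 14 (mod 19) since 15·14 = 210 ≡ 1, so λ ≡ 6.
  x = λ² - 8 - 4 = 36 - 12 ≡ 5; y = λ·(8 - 5) - 1 ≡ 17. → (5, 17)
4P: (5, 17) + (4, 15). λ = (15 - 17)/(4 - 5) ≡ 17/18 mod 19. 18⁻¹ ≡ 18 (mod 19) since 18·18 = 324 ≡ 1, so λ ≡ 2.
  x = λ² - 5 - 4 = 4 - 9 ≡ 14; y = λ·(5 - 14) - 17 ≡ 3. → (14, 3)
5P: (14, 3) + (4, 15). λ = (15 - 3)/(4 - 14) ≡ 12/9 mod 19. 9⁻¹ ≡ 17 (mod 19) since 9·17 = 153 ≡ 1, so λ ≡ 14.
  x = λ² - 14 - 4 = 196 - 18 ≡ 7; y = λ·(14 - 7) - 3 ≡ 0. → (7, 0)
6P: (7, 0) + (4, 15). λ = (15 - 0)/(4 - 7) ≡ 15/16 mod 19. 16⁻¹ ≡ 6 (mod 19), so λ ≡ 14.
  x = λ² - 7 - 4 = 196 - 11 ≡ 14; y = λ·(7 - 14) - 0 ≡ 16. → (14, 16)
7P: (14, 16) + (4, 15). λ = (15 - 16)/(4 - 14) ≡ 18/9 mod 19. 9⁻¹ ≡ 17 (mod 19), so λ ≡ 2.
  x = λ² - 14 - 4 = 4 - 18 ≡ 5; y = λ·(14 - 5) - 16 ≡ 2. → (5, 2)
8P: (5, 2) + (4, 15). λ = (15 - 2)/(4 - 5) ≡ 13/18 mod 19. 18⁻¹ ≡ 18 (mod 19), so λ ≡ 6.
  x = λ² - 5 - 4 = 36 - 9 ≡ 8; y = λ·(5 - 8) - 2 ≡ 18. → (8, 18)
9P: (8, 18) + (4, 15). λ = (15 - 18)/(4 - 8) ≡ 16/15 mod 19. 15⁻¹ ≡ 14 (mod 19), so λ ≡ 15.
  x = λ² - 8 - 4 = 225 - 12 ≡ 4; y = λ·(8 - 4) - 18 ≡ 4. → (4, 4)
10P: (4, 4) + (4, 15): same x and y₁ ≡ -y₂, so the sum is the point at infinity.
10P = the point at infinity, so the order is 10.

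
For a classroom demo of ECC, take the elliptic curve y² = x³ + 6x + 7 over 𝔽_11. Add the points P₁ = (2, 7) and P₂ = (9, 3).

(1, 5)

(2, 7) + (9, 3). λ = (3 - 7)/(9 - 2) ≡ 7/7 mod 11. 7⁻¹ ≡ 8 (mod 11), so λ ≡ 1.
  x = λ² - 2 - 9 = 1 - 11 ≡ 1; y = λ·(2 - 1) - 7 ≡ 5. → (1, 5)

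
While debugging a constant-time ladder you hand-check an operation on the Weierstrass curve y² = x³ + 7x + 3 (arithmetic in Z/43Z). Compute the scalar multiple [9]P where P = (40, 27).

Repeated addition: build up to 9P.
2P: tangent at (40, 27): λ = (3·40² + 7)/(2·27) ≡ 34/11. 11⁻¹ ≡ 4 (mod 43), so λ ≡ 34·4 ≡ 7.
  x = λ² - 40 - 40 = 49 - 80 ≡ 12; y = λ·(40 - 12) - 27 ≡ 40. → (12, 40)
3P: (12, 40) + (40, 27). λ = (27 - 40)/(40 - 12) ≡ 30/28 mod 43. 28⁻¹ ≡ 20 (mod 43), so λ ≡ 41.
  x = λ² - 12 - 40 = 1681 - 52 ≡ 38; y = λ·(12 - 38) - 40 ≡ 12. → (38, 12)
4P: (38, 12) + (40, 27). λ = (27 - 12)/(40 - 38) ≡ 15/2 mod 43. 2⁻¹ ≡ 22 (mod 43), so λ ≡ 29.
  x = λ² - 38 - 40 = 841 - 78 ≡ 32; y = λ·(38 - 32) - 12 ≡ 33. → (32, 33)
5P: (32, 33) + (40, 27). λ = (27 - 33)/(40 - 32) ≡ 37/8 mod 43. 8⁻¹ ≡ 27 (mod 43) since 8·27 = 216 ≡ 1, so λ ≡ 10.
  x = λ² - 32 - 40 = 100 - 72 ≡ 28; y = λ·(32 - 28) - 33 ≡ 7. → (28, 7)
6P: (28, 7) + (40, 27). λ = (27 - 7)/(40 - 28) ≡ 20/12 mod 43. 12⁻¹ ≡ 18 (mod 43), so λ ≡ 16.
  x = λ² - 28 - 40 = 256 - 68 ≡ 16; y = λ·(28 - 16) - 7 ≡ 13. → (16, 13)
7P: (16, 13) + (40, 27). λ = (27 - 13)/(40 - 16) ≡ 14/24 mod 43. 24⁻¹ ≡ 9 (mod 43) since 24·9 = 216 ≡ 1, so λ ≡ 40.
  x = λ² - 16 - 40 = 1600 - 56 ≡ 39; y = λ·(16 - 39) - 13 ≡ 13. → (39, 13)
8P: (39, 13) + (40, 27). λ = (27 - 13)/(40 - 39) ≡ 14/1 mod 43. 1⁻¹ ≡ 1 (mod 43) since 1·1 = 1 ≡ 1, so λ ≡ 14.
  x = λ² - 39 - 40 = 196 - 79 ≡ 31; y = λ·(39 - 31) - 13 ≡ 13. → (31, 13)
9P: (31, 13) + (40, 27). λ = (27 - 13)/(40 - 31) ≡ 14/9 mod 43. 9⁻¹ ≡ 24 (mod 43), so λ ≡ 35.
  x = λ² - 31 - 40 = 1225 - 71 ≡ 36; y = λ·(31 - 36) - 13 ≡ 27. → (36, 27)

(36, 27)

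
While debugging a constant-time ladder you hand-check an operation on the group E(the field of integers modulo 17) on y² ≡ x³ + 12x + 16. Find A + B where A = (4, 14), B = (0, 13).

(4, 14) + (0, 13). λ = (13 - 14)/(0 - 4) ≡ 16/13 mod 17. 13⁻¹ ≡ 4 (mod 17), so λ ≡ 13.
  x = λ² - 4 - 0 = 169 - 4 ≡ 12; y = λ·(4 - 12) - 14 ≡ 1. → (12, 1)

(12, 1)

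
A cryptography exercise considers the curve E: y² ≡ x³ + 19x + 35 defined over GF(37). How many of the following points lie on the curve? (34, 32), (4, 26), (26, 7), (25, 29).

(34, 32): 32² ≡ 25, rhs ≡ 25 → on.
(4, 26): 26² ≡ 10, rhs ≡ 27 → off.
(26, 7): 7² ≡ 12, rhs ≡ 12 → on.
(25, 29): 29² ≡ 27, rhs ≡ 3 → off.

2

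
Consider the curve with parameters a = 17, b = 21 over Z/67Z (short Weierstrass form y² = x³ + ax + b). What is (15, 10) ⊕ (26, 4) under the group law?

(15, 10) + (26, 4). λ = (4 - 10)/(26 - 15) ≡ 61/11 mod 67. 11⁻¹ ≡ 61 (mod 67), so λ ≡ 36.
  x = λ² - 15 - 26 = 1296 - 41 ≡ 49; y = λ·(15 - 49) - 10 ≡ 39. → (49, 39)

(49, 39)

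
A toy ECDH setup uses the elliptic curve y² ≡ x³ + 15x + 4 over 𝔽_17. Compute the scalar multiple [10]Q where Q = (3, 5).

Repeated addition: build up to 10Q.
2Q: tangent at (3, 5): λ = (3·3² + 15)/(2·5) ≡ 8/10. 10⁻¹ ≡ 12 (mod 17) since 10·12 = 120 ≡ 1, so λ ≡ 8·12 ≡ 11.
  x = λ² - 3 - 3 = 121 - 6 ≡ 13; y = λ·(3 - 13) - 5 ≡ 4. → (13, 4)
3Q: (13, 4) + (3, 5). λ = (5 - 4)/(3 - 13) ≡ 1/7 mod 17. 7⁻¹ ≡ 5 (mod 17), so λ ≡ 5.
  x = λ² - 13 - 3 = 25 - 16 ≡ 9; y = λ·(13 - 9) - 4 ≡ 16. → (9, 16)
4Q: (9, 16) + (3, 5). λ = (5 - 16)/(3 - 9) ≡ 6/11 mod 17. 11⁻¹ ≡ 14 (mod 17), so λ ≡ 16.
  x = λ² - 9 - 3 = 256 - 12 ≡ 6; y = λ·(9 - 6) - 16 ≡ 15. → (6, 15)
5Q: (6, 15) + (3, 5). λ = (5 - 15)/(3 - 6) ≡ 7/14 mod 17. 14⁻¹ ≡ 11 (mod 17), so λ ≡ 9.
  x = λ² - 6 - 3 = 81 - 9 ≡ 4; y = λ·(6 - 4) - 15 ≡ 3. → (4, 3)
6Q: (4, 3) + (3, 5). λ = (5 - 3)/(3 - 4) ≡ 2/16 mod 17. 16⁻¹ ≡ 16 (mod 17), so λ ≡ 15.
  x = λ² - 4 - 3 = 225 - 7 ≡ 14; y = λ·(4 - 14) - 3 ≡ 0. → (14, 0)
7Q: (14, 0) + (3, 5). λ = (5 - 0)/(3 - 14) ≡ 5/6 mod 17. 6⁻¹ ≡ 3 (mod 17), so λ ≡ 15.
  x = λ² - 14 - 3 = 225 - 17 ≡ 4; y = λ·(14 - 4) - 0 ≡ 14. → (4, 14)
8Q: (4, 14) + (3, 5). λ = (5 - 14)/(3 - 4) ≡ 8/16 mod 17. 16⁻¹ ≡ 16 (mod 17) since 16·16 = 256 ≡ 1, so λ ≡ 9.
  x = λ² - 4 - 3 = 81 - 7 ≡ 6; y = λ·(4 - 6) - 14 ≡ 2. → (6, 2)
9Q: (6, 2) + (3, 5). λ = (5 - 2)/(3 - 6) ≡ 3/14 mod 17. 14⁻¹ ≡ 11 (mod 17) since 14·11 = 154 ≡ 1, so λ ≡ 16.
  x = λ² - 6 - 3 = 256 - 9 ≡ 9; y = λ·(6 - 9) - 2 ≡ 1. → (9, 1)
10Q: (9, 1) + (3, 5). λ = (5 - 1)/(3 - 9) ≡ 4/11 mod 17. 11⁻¹ ≡ 14 (mod 17), so λ ≡ 5.
  x = λ² - 9 - 3 = 25 - 12 ≡ 13; y = λ·(9 - 13) - 1 ≡ 13. → (13, 13)

(13, 13)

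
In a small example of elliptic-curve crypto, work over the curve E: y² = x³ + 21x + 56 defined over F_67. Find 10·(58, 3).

(38, 60)

Write Q = (58, 3).
Repeated addition: build up to 10Q.
2Q: tangent at (58, 3): λ = (3·58² + 21)/(2·3) ≡ 63/6. 6⁻¹ ≡ 56 (mod 67), so λ ≡ 63·56 ≡ 44.
  x = λ² - 58 - 58 = 1936 - 116 ≡ 11; y = λ·(58 - 11) - 3 ≡ 55. → (11, 55)
3Q: (11, 55) + (58, 3). λ = (3 - 55)/(58 - 11) ≡ 15/47 mod 67. 47⁻¹ ≡ 10 (mod 67), so λ ≡ 16.
  x = λ² - 11 - 58 = 256 - 69 ≡ 53; y = λ·(11 - 53) - 55 ≡ 10. → (53, 10)
4Q: (53, 10) + (58, 3). λ = (3 - 10)/(58 - 53) ≡ 60/5 mod 67. 5⁻¹ ≡ 27 (mod 67) since 5·27 = 135 ≡ 1, so λ ≡ 12.
  x = λ² - 53 - 58 = 144 - 111 ≡ 33; y = λ·(53 - 33) - 10 ≡ 29. → (33, 29)
5Q: (33, 29) + (58, 3). λ = (3 - 29)/(58 - 33) ≡ 41/25 mod 67. 25⁻¹ ≡ 59 (mod 67), so λ ≡ 7.
  x = λ² - 33 - 58 = 49 - 91 ≡ 25; y = λ·(33 - 25) - 29 ≡ 27. → (25, 27)
6Q: (25, 27) + (58, 3). λ = (3 - 27)/(58 - 25) ≡ 43/33 mod 67. 33⁻¹ ≡ 65 (mod 67) since 33·65 = 2145 ≡ 1, so λ ≡ 48.
  x = λ² - 25 - 58 = 2304 - 83 ≡ 10; y = λ·(25 - 10) - 27 ≡ 23. → (10, 23)
7Q: (10, 23) + (58, 3). λ = (3 - 23)/(58 - 10) ≡ 47/48 mod 67. 48⁻¹ ≡ 7 (mod 67) since 48·7 = 336 ≡ 1, so λ ≡ 61.
  x = λ² - 10 - 58 = 3721 - 68 ≡ 35; y = λ·(10 - 35) - 23 ≡ 60. → (35, 60)
8Q: (35, 60) + (58, 3). λ = (3 - 60)/(58 - 35) ≡ 10/23 mod 67. 23⁻¹ ≡ 35 (mod 67), so λ ≡ 15.
  x = λ² - 35 - 58 = 225 - 93 ≡ 65; y = λ·(35 - 65) - 60 ≡ 26. → (65, 26)
9Q: (65, 26) + (58, 3). λ = (3 - 26)/(58 - 65) ≡ 44/60 mod 67. 60⁻¹ ≡ 19 (mod 67) since 60·19 = 1140 ≡ 1, so λ ≡ 32.
  x = λ² - 65 - 58 = 1024 - 123 ≡ 30; y = λ·(65 - 30) - 26 ≡ 22. → (30, 22)
10Q: (30, 22) + (58, 3). λ = (3 - 22)/(58 - 30) ≡ 48/28 mod 67. 28⁻¹ ≡ 12 (mod 67), so λ ≡ 40.
  x = λ² - 30 - 58 = 1600 - 88 ≡ 38; y = λ·(30 - 38) - 22 ≡ 60. → (38, 60)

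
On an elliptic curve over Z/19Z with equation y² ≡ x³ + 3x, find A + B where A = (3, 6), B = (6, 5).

(3, 6) + (6, 5). λ = (5 - 6)/(6 - 3) ≡ 18/3 mod 19. 3⁻¹ ≡ 13 (mod 19), so λ ≡ 6.
  x = λ² - 3 - 6 = 36 - 9 ≡ 8; y = λ·(3 - 8) - 6 ≡ 2. → (8, 2)

(8, 2)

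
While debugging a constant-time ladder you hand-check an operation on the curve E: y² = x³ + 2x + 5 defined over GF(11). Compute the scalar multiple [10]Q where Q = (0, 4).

Double-and-add on 10 = (1010)₂. Start with Q = (0, 4) for the leading 1-bit.
double: tangent at (0, 4): λ = (3·0² + 2)/(2·4) ≡ 2/8. 8⁻¹ ≡ 7 (mod 11) since 8·7 = 56 ≡ 1, so λ ≡ 2·7 ≡ 3.
  x = λ² - 0 - 0 = 9 - 0 ≡ 9; y = λ·(0 - 9) - 4 ≡ 2. → (9, 2)
double: tangent at (9, 2): λ = (3·9² + 2)/(2·2) ≡ 3/4. 4⁻¹ ≡ 3 (mod 11) since 4·3 = 12 ≡ 1, so λ ≡ 3·3 ≡ 9.
  x = λ² - 9 - 9 = 81 - 18 ≡ 8; y = λ·(9 - 8) - 2 ≡ 7. → (8, 7)
add Q: (8, 7) + (0, 4). λ = (4 - 7)/(0 - 8) ≡ 8/3 mod 11. 3⁻¹ ≡ 4 (mod 11) since 3·4 = 12 ≡ 1, so λ ≡ 10.
  x = λ² - 8 - 0 = 100 - 8 ≡ 4; y = λ·(8 - 4) - 7 ≡ 0. → (4, 0)
double: (4, 0) + (4, 0): same x and y₁ ≡ -y₂, so the sum is the point at infinity.

O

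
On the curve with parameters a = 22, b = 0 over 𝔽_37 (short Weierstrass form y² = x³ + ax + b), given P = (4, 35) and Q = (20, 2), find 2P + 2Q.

(4, 35)

First 2P:
Repeated addition: build up to 2P.
2P: tangent at (4, 35): λ = (3·4² + 22)/(2·35) ≡ 33/33. 33⁻¹ ≡ 9 (mod 37), so λ ≡ 33·9 ≡ 1.
  x = λ² - 4 - 4 = 1 - 8 ≡ 30; y = λ·(4 - 30) - 35 ≡ 13. → (30, 13)
2P = (30, 13).
Next 2Q:
Repeated addition: build up to 2Q.
2Q: tangent at (20, 2): λ = (3·20² + 22)/(2·2) ≡ 1/4. 4⁻¹ ≡ 28 (mod 37), so λ ≡ 1·28 ≡ 28.
  x = λ² - 20 - 20 = 784 - 40 ≡ 4; y = λ·(20 - 4) - 2 ≡ 2. → (4, 2)
2Q = (4, 2).
Finally 2P + 2Q:
(30, 13) + (4, 2). λ = (2 - 13)/(4 - 30) ≡ 26/11 mod 37. 11⁻¹ ≡ 27 (mod 37) since 11·27 = 297 ≡ 1, so λ ≡ 36.
  x = λ² - 30 - 4 = 1296 - 34 ≡ 4; y = λ·(30 - 4) - 13 ≡ 35. → (4, 35)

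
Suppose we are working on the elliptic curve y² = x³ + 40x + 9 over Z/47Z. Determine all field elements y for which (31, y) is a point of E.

x³ + 40x + 9 = 31040 ≡ 20 (mod 47).
20 is a non-residue mod 47; no y exists.

none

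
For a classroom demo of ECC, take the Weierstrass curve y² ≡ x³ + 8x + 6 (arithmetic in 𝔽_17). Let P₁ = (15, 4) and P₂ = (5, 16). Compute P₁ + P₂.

(15, 4) + (5, 16). λ = (16 - 4)/(5 - 15) ≡ 12/7 mod 17. 7⁻¹ ≡ 5 (mod 17), so λ ≡ 9.
  x = λ² - 15 - 5 = 81 - 20 ≡ 10; y = λ·(15 - 10) - 4 ≡ 7. → (10, 7)

(10, 7)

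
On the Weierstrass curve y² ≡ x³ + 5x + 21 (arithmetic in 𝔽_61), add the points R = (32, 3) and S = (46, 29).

(35, 35)

(32, 3) + (46, 29). λ = (29 - 3)/(46 - 32) ≡ 26/14 mod 61. 14⁻¹ ≡ 48 (mod 61), so λ ≡ 28.
  x = λ² - 32 - 46 = 784 - 78 ≡ 35; y = λ·(32 - 35) - 3 ≡ 35. → (35, 35)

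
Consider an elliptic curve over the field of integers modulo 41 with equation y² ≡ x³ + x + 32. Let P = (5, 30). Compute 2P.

tangent at (5, 30): λ = (3·5² + 1)/(2·30) ≡ 35/19. 19⁻¹ ≡ 13 (mod 41) since 19·13 = 247 ≡ 1, so λ ≡ 35·13 ≡ 4.
  x = λ² - 5 - 5 = 16 - 10 ≡ 6; y = λ·(5 - 6) - 30 ≡ 7. → (6, 7)

(6, 7)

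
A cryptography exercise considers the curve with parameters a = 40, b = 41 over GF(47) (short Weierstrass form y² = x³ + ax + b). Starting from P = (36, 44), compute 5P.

(41, 14)

Repeated addition: build up to 5P.
2P: tangent at (36, 44): λ = (3·36² + 40)/(2·44) ≡ 27/41. 41⁻¹ ≡ 39 (mod 47), so λ ≡ 27·39 ≡ 19.
  x = λ² - 36 - 36 = 361 - 72 ≡ 7; y = λ·(36 - 7) - 44 ≡ 37. → (7, 37)
3P: (7, 37) + (36, 44). λ = (44 - 37)/(36 - 7) ≡ 7/29 mod 47. 29⁻¹ ≡ 13 (mod 47), so λ ≡ 44.
  x = λ² - 7 - 36 = 1936 - 43 ≡ 13; y = λ·(7 - 13) - 37 ≡ 28. → (13, 28)
4P: (13, 28) + (36, 44). λ = (44 - 28)/(36 - 13) ≡ 16/23 mod 47. 23⁻¹ ≡ 45 (mod 47) since 23·45 = 1035 ≡ 1, so λ ≡ 15.
  x = λ² - 13 - 36 = 225 - 49 ≡ 35; y = λ·(13 - 35) - 28 ≡ 18. → (35, 18)
5P: (35, 18) + (36, 44). λ = (44 - 18)/(36 - 35) ≡ 26/1 mod 47. 1⁻¹ ≡ 1 (mod 47), so λ ≡ 26.
  x = λ² - 35 - 36 = 676 - 71 ≡ 41; y = λ·(35 - 41) - 18 ≡ 14. → (41, 14)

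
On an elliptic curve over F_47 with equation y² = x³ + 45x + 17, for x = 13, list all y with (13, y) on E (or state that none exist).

x³ + 45x + 17 = 2799 ≡ 26 (mod 47).
26 is a non-residue mod 47; no y exists.

none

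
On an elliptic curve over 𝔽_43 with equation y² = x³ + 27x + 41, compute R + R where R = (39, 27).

(9, 29)

tangent at (39, 27): λ = (3·39² + 27)/(2·27) ≡ 32/11. 11⁻¹ ≡ 4 (mod 43), so λ ≡ 32·4 ≡ 42.
  x = λ² - 39 - 39 = 1764 - 78 ≡ 9; y = λ·(39 - 9) - 27 ≡ 29. → (9, 29)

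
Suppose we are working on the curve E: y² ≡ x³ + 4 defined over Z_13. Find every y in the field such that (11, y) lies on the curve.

3, 10

x³ + 0x + 4 = 1335 ≡ 9 (mod 13).
Square roots of 9 mod 13: 3 and 10 (since 3² = 9 ≡ 9).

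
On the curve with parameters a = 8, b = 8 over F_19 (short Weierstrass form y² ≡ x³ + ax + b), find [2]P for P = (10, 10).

(15, 8)

tangent at (10, 10): λ = (3·10² + 8)/(2·10) ≡ 4/1. 1⁻¹ ≡ 1 (mod 19) since 1·1 = 1 ≡ 1, so λ ≡ 4·1 ≡ 4.
  x = λ² - 10 - 10 = 16 - 20 ≡ 15; y = λ·(10 - 15) - 10 ≡ 8. → (15, 8)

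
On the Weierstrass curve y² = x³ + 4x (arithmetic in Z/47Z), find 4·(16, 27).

(25, 36)

Write Q = (16, 27).
Repeated addition: build up to 4Q.
2Q: tangent at (16, 27): λ = (3·16² + 4)/(2·27) ≡ 20/7. 7⁻¹ ≡ 27 (mod 47), so λ ≡ 20·27 ≡ 23.
  x = λ² - 16 - 16 = 529 - 32 ≡ 27; y = λ·(16 - 27) - 27 ≡ 2. → (27, 2)
3Q: (27, 2) + (16, 27). λ = (27 - 2)/(16 - 27) ≡ 25/36 mod 47. 36⁻¹ ≡ 17 (mod 47), so λ ≡ 2.
  x = λ² - 27 - 16 = 4 - 43 ≡ 8; y = λ·(27 - 8) - 2 ≡ 36. → (8, 36)
4Q: (8, 36) + (16, 27). λ = (27 - 36)/(16 - 8) ≡ 38/8 mod 47. 8⁻¹ ≡ 6 (mod 47), so λ ≡ 40.
  x = λ² - 8 - 16 = 1600 - 24 ≡ 25; y = λ·(8 - 25) - 36 ≡ 36. → (25, 36)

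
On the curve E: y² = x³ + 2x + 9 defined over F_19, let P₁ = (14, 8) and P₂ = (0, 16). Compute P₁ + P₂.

(14, 8) + (0, 16). λ = (16 - 8)/(0 - 14) ≡ 8/5 mod 19. 5⁻¹ ≡ 4 (mod 19) since 5·4 = 20 ≡ 1, so λ ≡ 13.
  x = λ² - 14 - 0 = 169 - 14 ≡ 3; y = λ·(14 - 3) - 8 ≡ 2. → (3, 2)

(3, 2)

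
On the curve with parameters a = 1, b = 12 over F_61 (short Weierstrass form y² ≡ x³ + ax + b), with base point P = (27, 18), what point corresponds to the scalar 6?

(25, 31)

Repeated addition: build up to 6P.
2P: tangent at (27, 18): λ = (3·27² + 1)/(2·18) ≡ 53/36. 36⁻¹ ≡ 39 (mod 61), so λ ≡ 53·39 ≡ 54.
  x = λ² - 27 - 27 = 2916 - 54 ≡ 56; y = λ·(27 - 56) - 18 ≡ 2. → (56, 2)
3P: (56, 2) + (27, 18). λ = (18 - 2)/(27 - 56) ≡ 16/32 mod 61. 32⁻¹ ≡ 21 (mod 61), so λ ≡ 31.
  x = λ² - 56 - 27 = 961 - 83 ≡ 24; y = λ·(56 - 24) - 2 ≡ 14. → (24, 14)
4P: (24, 14) + (27, 18). λ = (18 - 14)/(27 - 24) ≡ 4/3 mod 61. 3⁻¹ ≡ 41 (mod 61), so λ ≡ 42.
  x = λ² - 24 - 27 = 1764 - 51 ≡ 5; y = λ·(24 - 5) - 14 ≡ 52. → (5, 52)
5P: (5, 52) + (27, 18). λ = (18 - 52)/(27 - 5) ≡ 27/22 mod 61. 22⁻¹ ≡ 25 (mod 61), so λ ≡ 4.
  x = λ² - 5 - 27 = 16 - 32 ≡ 45; y = λ·(5 - 45) - 52 ≡ 32. → (45, 32)
6P: (45, 32) + (27, 18). λ = (18 - 32)/(27 - 45) ≡ 47/43 mod 61. 43⁻¹ ≡ 44 (mod 61) since 43·44 = 1892 ≡ 1, so λ ≡ 55.
  x = λ² - 45 - 27 = 3025 - 72 ≡ 25; y = λ·(45 - 25) - 32 ≡ 31. → (25, 31)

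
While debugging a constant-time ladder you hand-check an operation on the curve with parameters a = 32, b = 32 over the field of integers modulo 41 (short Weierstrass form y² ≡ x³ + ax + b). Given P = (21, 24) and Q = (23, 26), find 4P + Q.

First 4P:
Double-and-add on 4 = (100)₂. Start with P = (21, 24) for the leading 1-bit.
double: tangent at (21, 24): λ = (3·21² + 32)/(2·24) ≡ 2/7. 7⁻¹ ≡ 6 (mod 41), so λ ≡ 2·6 ≡ 12.
  x = λ² - 21 - 21 = 144 - 42 ≡ 20; y = λ·(21 - 20) - 24 ≡ 29. → (20, 29)
double: tangent at (20, 29): λ = (3·20² + 32)/(2·29) ≡ 2/17. 17⁻¹ ≡ 29 (mod 41), so λ ≡ 2·29 ≡ 17.
  x = λ² - 20 - 20 = 289 - 40 ≡ 3; y = λ·(20 - 3) - 29 ≡ 14. → (3, 14)
4P = (3, 14).
Finally 4P + Q:
(3, 14) + (23, 26). λ = (26 - 14)/(23 - 3) ≡ 12/20 mod 41. 20⁻¹ ≡ 39 (mod 41), so λ ≡ 17.
  x = λ² - 3 - 23 = 289 - 26 ≡ 17; y = λ·(3 - 17) - 14 ≡ 35. → (17, 35)

(17, 35)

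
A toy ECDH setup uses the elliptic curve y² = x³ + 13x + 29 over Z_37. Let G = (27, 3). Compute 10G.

(27, 3)

Double-and-add on 10 = (1010)₂. Start with G = (27, 3) for the leading 1-bit.
double: tangent at (27, 3): λ = (3·27² + 13)/(2·3) ≡ 17/6. 6⁻¹ ≡ 31 (mod 37) since 6·31 = 186 ≡ 1, so λ ≡ 17·31 ≡ 9.
  x = λ² - 27 - 27 = 81 - 54 ≡ 27; y = λ·(27 - 27) - 3 ≡ 34. → (27, 34)
double: tangent at (27, 34): λ = (3·27² + 13)/(2·34) ≡ 17/31. 31⁻¹ ≡ 6 (mod 37), so λ ≡ 17·6 ≡ 28.
  x = λ² - 27 - 27 = 784 - 54 ≡ 27; y = λ·(27 - 27) - 34 ≡ 3. → (27, 3)
add G: tangent at (27, 3): λ = (3·27² + 13)/(2·3) ≡ 17/6. 6⁻¹ ≡ 31 (mod 37), so λ ≡ 17·31 ≡ 9.
  x = λ² - 27 - 27 = 81 - 54 ≡ 27; y = λ·(27 - 27) - 3 ≡ 34. → (27, 34)
double: tangent at (27, 34): λ = (3·27² + 13)/(2·34) ≡ 17/31. 31⁻¹ ≡ 6 (mod 37) since 31·6 = 186 ≡ 1, so λ ≡ 17·6 ≡ 28.
  x = λ² - 27 - 27 = 784 - 54 ≡ 27; y = λ·(27 - 27) - 34 ≡ 3. → (27, 3)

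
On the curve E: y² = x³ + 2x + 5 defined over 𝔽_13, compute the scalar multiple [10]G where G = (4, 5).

Repeated addition: build up to 10G.
2G: tangent at (4, 5): λ = (3·4² + 2)/(2·5) ≡ 11/10. 10⁻¹ ≡ 4 (mod 13), so λ ≡ 11·4 ≡ 5.
  x = λ² - 4 - 4 = 25 - 8 ≡ 4; y = λ·(4 - 4) - 5 ≡ 8. → (4, 8)
3G: (4, 8) + (4, 5): same x and y₁ ≡ -y₂, so the sum is O.
4G: O + (4, 5) = (4, 5) (identity).
5G: tangent at (4, 5): λ = (3·4² + 2)/(2·5) ≡ 11/10. 10⁻¹ ≡ 4 (mod 13), so λ ≡ 11·4 ≡ 5.
  x = λ² - 4 - 4 = 25 - 8 ≡ 4; y = λ·(4 - 4) - 5 ≡ 8. → (4, 8)
6G: (4, 8) + (4, 5): same x and y₁ ≡ -y₂, so the sum is O.
7G: O + (4, 5) = (4, 5) (identity).
8G: tangent at (4, 5): λ = (3·4² + 2)/(2·5) ≡ 11/10. 10⁻¹ ≡ 4 (mod 13) since 10·4 = 40 ≡ 1, so λ ≡ 11·4 ≡ 5.
  x = λ² - 4 - 4 = 25 - 8 ≡ 4; y = λ·(4 - 4) - 5 ≡ 8. → (4, 8)
9G: (4, 8) + (4, 5): same x and y₁ ≡ -y₂, so the sum is O.
10G: O + (4, 5) = (4, 5) (identity).

(4, 5)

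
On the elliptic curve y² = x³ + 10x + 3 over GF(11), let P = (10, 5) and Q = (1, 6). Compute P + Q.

(10, 5) + (1, 6). λ = (6 - 5)/(1 - 10) ≡ 1/2 mod 11. 2⁻¹ ≡ 6 (mod 11) since 2·6 = 12 ≡ 1, so λ ≡ 6.
  x = λ² - 10 - 1 = 36 - 11 ≡ 3; y = λ·(10 - 3) - 5 ≡ 4. → (3, 4)

(3, 4)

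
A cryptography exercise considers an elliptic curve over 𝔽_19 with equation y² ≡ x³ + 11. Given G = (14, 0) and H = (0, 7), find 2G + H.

First 2G:
Repeated addition: build up to 2G.
2G: (14, 0) + (14, 0): same x and y₁ ≡ -y₂, so the sum is O.
2G = O.
Finally 2G + H:
O + (0, 7) = (0, 7) (identity).

(0, 7)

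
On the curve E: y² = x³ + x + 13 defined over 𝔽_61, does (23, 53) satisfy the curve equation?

y² = 53² ≡ 3; x³ + 1x + 13 = 12203 ≡ 3 (mod 61). 3 = 3.

yes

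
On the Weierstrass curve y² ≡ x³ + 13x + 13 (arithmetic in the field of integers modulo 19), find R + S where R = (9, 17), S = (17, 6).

(13, 17)

(9, 17) + (17, 6). λ = (6 - 17)/(17 - 9) ≡ 8/8 mod 19. 8⁻¹ ≡ 12 (mod 19), so λ ≡ 1.
  x = λ² - 9 - 17 = 1 - 26 ≡ 13; y = λ·(9 - 13) - 17 ≡ 17. → (13, 17)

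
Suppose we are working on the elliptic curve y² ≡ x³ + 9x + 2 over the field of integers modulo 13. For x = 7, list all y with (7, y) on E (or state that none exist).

none

x³ + 9x + 2 = 408 ≡ 5 (mod 13).
5 is a non-residue mod 13; no y exists.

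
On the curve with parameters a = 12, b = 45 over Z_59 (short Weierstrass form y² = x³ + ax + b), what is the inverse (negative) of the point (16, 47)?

-(16, 47) = (16, -47 mod 59) = (16, 12).

(16, 12)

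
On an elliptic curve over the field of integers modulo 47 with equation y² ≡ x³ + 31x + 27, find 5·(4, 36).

Write Q = (4, 36).
Double-and-add on 5 = (101)₂. Start with Q = (4, 36) for the leading 1-bit.
double: tangent at (4, 36): λ = (3·4² + 31)/(2·36) ≡ 32/25. 25⁻¹ ≡ 32 (mod 47), so λ ≡ 32·32 ≡ 37.
  x = λ² - 4 - 4 = 1369 - 8 ≡ 45; y = λ·(4 - 45) - 36 ≡ 45. → (45, 45)
double: tangent at (45, 45): λ = (3·45² + 31)/(2·45) ≡ 43/43. 43⁻¹ ≡ 35 (mod 47) since 43·35 = 1505 ≡ 1, so λ ≡ 43·35 ≡ 1.
  x = λ² - 45 - 45 = 1 - 90 ≡ 5; y = λ·(45 - 5) - 45 ≡ 42. → (5, 42)
add Q: (5, 42) + (4, 36). λ = (36 - 42)/(4 - 5) ≡ 41/46 mod 47. 46⁻¹ ≡ 46 (mod 47), so λ ≡ 6.
  x = λ² - 5 - 4 = 36 - 9 ≡ 27; y = λ·(5 - 27) - 42 ≡ 14. → (27, 14)

(27, 14)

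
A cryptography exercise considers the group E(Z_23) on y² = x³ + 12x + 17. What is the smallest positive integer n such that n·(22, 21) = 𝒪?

2P: tangent at (22, 21): λ = (3·22² + 12)/(2·21) ≡ 15/19. 19⁻¹ ≡ 17 (mod 23) since 19·17 = 323 ≡ 1, so λ ≡ 15·17 ≡ 2.
  x = λ² - 22 - 22 = 4 - 44 ≡ 6; y = λ·(22 - 6) - 21 ≡ 11. → (6, 11)
3P: (6, 11) + (22, 21). λ = (21 - 11)/(22 - 6) ≡ 10/16 mod 23. 16⁻¹ ≡ 13 (mod 23) since 16·13 = 208 ≡ 1, so λ ≡ 15.
  x = λ² - 6 - 22 = 225 - 28 ≡ 13; y = λ·(6 - 13) - 11 ≡ 22. → (13, 22)
4P: (13, 22) + (22, 21). λ = (21 - 22)/(22 - 13) ≡ 22/9 mod 23. 9⁻¹ ≡ 18 (mod 23), so λ ≡ 5.
  x = λ² - 13 - 22 = 25 - 35 ≡ 13; y = λ·(13 - 13) - 22 ≡ 1. → (13, 1)
5P: (13, 1) + (22, 21). λ = (21 - 1)/(22 - 13) ≡ 20/9 mod 23. 9⁻¹ ≡ 18 (mod 23), so λ ≡ 15.
  x = λ² - 13 - 22 = 225 - 35 ≡ 6; y = λ·(13 - 6) - 1 ≡ 12. → (6, 12)
6P: (6, 12) + (22, 21). λ = (21 - 12)/(22 - 6) ≡ 9/16 mod 23. 16⁻¹ ≡ 13 (mod 23), so λ ≡ 2.
  x = λ² - 6 - 22 = 4 - 28 ≡ 22; y = λ·(6 - 22) - 12 ≡ 2. → (22, 2)
7P: (22, 2) + (22, 21): same x and y₁ ≡ -y₂, so the sum is 𝒪.
7P = 𝒪, so the order is 7.

7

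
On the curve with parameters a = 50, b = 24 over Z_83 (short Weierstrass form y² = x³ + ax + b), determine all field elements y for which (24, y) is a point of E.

5, 78

x³ + 50x + 24 = 15048 ≡ 25 (mod 83).
Square roots of 25 mod 83: 5 and 78 (since 5² = 25 ≡ 25).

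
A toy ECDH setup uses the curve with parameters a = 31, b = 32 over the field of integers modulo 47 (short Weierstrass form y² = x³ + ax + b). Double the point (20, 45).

(15, 26)

tangent at (20, 45): λ = (3·20² + 31)/(2·45) ≡ 9/43. 43⁻¹ ≡ 35 (mod 47) since 43·35 = 1505 ≡ 1, so λ ≡ 9·35 ≡ 33.
  x = λ² - 20 - 20 = 1089 - 40 ≡ 15; y = λ·(20 - 15) - 45 ≡ 26. → (15, 26)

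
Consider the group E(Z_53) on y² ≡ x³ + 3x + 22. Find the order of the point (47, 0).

2

2P: (47, 0) + (47, 0): same x and y₁ ≡ -y₂, so the sum is the point at infinity.
2P = the point at infinity, so the order is 2.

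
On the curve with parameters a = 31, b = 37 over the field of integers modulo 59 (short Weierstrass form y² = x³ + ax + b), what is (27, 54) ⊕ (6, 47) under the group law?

(13, 49)

(27, 54) + (6, 47). λ = (47 - 54)/(6 - 27) ≡ 52/38 mod 59. 38⁻¹ ≡ 14 (mod 59) since 38·14 = 532 ≡ 1, so λ ≡ 20.
  x = λ² - 27 - 6 = 400 - 33 ≡ 13; y = λ·(27 - 13) - 54 ≡ 49. → (13, 49)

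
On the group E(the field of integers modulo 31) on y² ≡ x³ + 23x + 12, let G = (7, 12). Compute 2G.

(14, 3)

tangent at (7, 12): λ = (3·7² + 23)/(2·12) ≡ 15/24. 24⁻¹ ≡ 22 (mod 31), so λ ≡ 15·22 ≡ 20.
  x = λ² - 7 - 7 = 400 - 14 ≡ 14; y = λ·(7 - 14) - 12 ≡ 3. → (14, 3)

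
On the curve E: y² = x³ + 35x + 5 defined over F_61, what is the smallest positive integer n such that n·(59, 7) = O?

4

2P: tangent at (59, 7): λ = (3·59² + 35)/(2·7) ≡ 47/14. 14⁻¹ ≡ 48 (mod 61), so λ ≡ 47·48 ≡ 60.
  x = λ² - 59 - 59 = 3600 - 118 ≡ 5; y = λ·(59 - 5) - 7 ≡ 0. → (5, 0)
3P: (5, 0) + (59, 7). λ = (7 - 0)/(59 - 5) ≡ 7/54 mod 61. 54⁻¹ ≡ 26 (mod 61), so λ ≡ 60.
  x = λ² - 5 - 59 = 3600 - 64 ≡ 59; y = λ·(5 - 59) - 0 ≡ 54. → (59, 54)
4P: (59, 54) + (59, 7): same x and y₁ ≡ -y₂, so the sum is O.
4P = O, so the order is 4.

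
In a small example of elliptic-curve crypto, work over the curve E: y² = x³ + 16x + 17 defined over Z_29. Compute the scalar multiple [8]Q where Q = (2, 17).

(27, 8)

Double-and-add on 8 = (1000)₂. Start with Q = (2, 17) for the leading 1-bit.
double: tangent at (2, 17): λ = (3·2² + 16)/(2·17) ≡ 28/5. 5⁻¹ ≡ 6 (mod 29), so λ ≡ 28·6 ≡ 23.
  x = λ² - 2 - 2 = 529 - 4 ≡ 3; y = λ·(2 - 3) - 17 ≡ 18. → (3, 18)
double: tangent at (3, 18): λ = (3·3² + 16)/(2·18) ≡ 14/7. 7⁻¹ ≡ 25 (mod 29), so λ ≡ 14·25 ≡ 2.
  x = λ² - 3 - 3 = 4 - 6 ≡ 27; y = λ·(3 - 27) - 18 ≡ 21. → (27, 21)
double: tangent at (27, 21): λ = (3·27² + 16)/(2·21) ≡ 28/13. 13⁻¹ ≡ 9 (mod 29), so λ ≡ 28·9 ≡ 20.
  x = λ² - 27 - 27 = 400 - 54 ≡ 27; y = λ·(27 - 27) - 21 ≡ 8. → (27, 8)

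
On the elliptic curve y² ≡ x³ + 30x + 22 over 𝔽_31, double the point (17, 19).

(11, 28)

tangent at (17, 19): λ = (3·17² + 30)/(2·19) ≡ 29/7. 7⁻¹ ≡ 9 (mod 31) since 7·9 = 63 ≡ 1, so λ ≡ 29·9 ≡ 13.
  x = λ² - 17 - 17 = 169 - 34 ≡ 11; y = λ·(17 - 11) - 19 ≡ 28. → (11, 28)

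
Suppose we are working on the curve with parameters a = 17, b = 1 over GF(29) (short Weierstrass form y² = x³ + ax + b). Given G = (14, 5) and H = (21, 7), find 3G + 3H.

(15, 8)

First 3G:
Repeated addition: build up to 3G.
2G: tangent at (14, 5): λ = (3·14² + 17)/(2·5) ≡ 25/10. 10⁻¹ ≡ 3 (mod 29), so λ ≡ 25·3 ≡ 17.
  x = λ² - 14 - 14 = 289 - 28 ≡ 0; y = λ·(14 - 0) - 5 ≡ 1. → (0, 1)
3G: (0, 1) + (14, 5). λ = (5 - 1)/(14 - 0) ≡ 4/14 mod 29. 14⁻¹ ≡ 27 (mod 29), so λ ≡ 21.
  x = λ² - 0 - 14 = 441 - 14 ≡ 21; y = λ·(0 - 21) - 1 ≡ 22. → (21, 22)
3G = (21, 22).
Next 3H:
Repeated addition: build up to 3H.
2H: tangent at (21, 7): λ = (3·21² + 17)/(2·7) ≡ 6/14. 14⁻¹ ≡ 27 (mod 29), so λ ≡ 6·27 ≡ 17.
  x = λ² - 21 - 21 = 289 - 42 ≡ 15; y = λ·(21 - 15) - 7 ≡ 8. → (15, 8)
3H: (15, 8) + (21, 7). λ = (7 - 8)/(21 - 15) ≡ 28/6 mod 29. 6⁻¹ ≡ 5 (mod 29) since 6·5 = 30 ≡ 1, so λ ≡ 24.
  x = λ² - 15 - 21 = 576 - 36 ≡ 18; y = λ·(15 - 18) - 8 ≡ 7. → (18, 7)
3H = (18, 7).
Finally 3G + 3H:
(21, 22) + (18, 7). λ = (7 - 22)/(18 - 21) ≡ 14/26 mod 29. 26⁻¹ ≡ 19 (mod 29), so λ ≡ 5.
  x = λ² - 21 - 18 = 25 - 39 ≡ 15; y = λ·(21 - 15) - 22 ≡ 8. → (15, 8)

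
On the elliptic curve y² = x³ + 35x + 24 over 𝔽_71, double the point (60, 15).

(62, 20)

tangent at (60, 15): λ = (3·60² + 35)/(2·15) ≡ 43/30. 30⁻¹ ≡ 45 (mod 71) since 30·45 = 1350 ≡ 1, so λ ≡ 43·45 ≡ 18.
  x = λ² - 60 - 60 = 324 - 120 ≡ 62; y = λ·(60 - 62) - 15 ≡ 20. → (62, 20)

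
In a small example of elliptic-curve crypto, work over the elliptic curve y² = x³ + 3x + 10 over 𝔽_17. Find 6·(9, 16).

Write G = (9, 16).
Repeated addition: build up to 6G.
2G: tangent at (9, 16): λ = (3·9² + 3)/(2·16) ≡ 8/15. 15⁻¹ ≡ 8 (mod 17), so λ ≡ 8·8 ≡ 13.
  x = λ² - 9 - 9 = 169 - 18 ≡ 15; y = λ·(9 - 15) - 16 ≡ 8. → (15, 8)
3G: (15, 8) + (9, 16). λ = (16 - 8)/(9 - 15) ≡ 8/11 mod 17. 11⁻¹ ≡ 14 (mod 17), so λ ≡ 10.
  x = λ² - 15 - 9 = 100 - 24 ≡ 8; y = λ·(15 - 8) - 8 ≡ 11. → (8, 11)
4G: (8, 11) + (9, 16). λ = (16 - 11)/(9 - 8) ≡ 5/1 mod 17. 1⁻¹ ≡ 1 (mod 17), so λ ≡ 5.
  x = λ² - 8 - 9 = 25 - 17 ≡ 8; y = λ·(8 - 8) - 11 ≡ 6. → (8, 6)
5G: (8, 6) + (9, 16). λ = (16 - 6)/(9 - 8) ≡ 10/1 mod 17. 1⁻¹ ≡ 1 (mod 17), so λ ≡ 10.
  x = λ² - 8 - 9 = 100 - 17 ≡ 15; y = λ·(8 - 15) - 6 ≡ 9. → (15, 9)
6G: (15, 9) + (9, 16). λ = (16 - 9)/(9 - 15) ≡ 7/11 mod 17. 11⁻¹ ≡ 14 (mod 17) since 11·14 = 154 ≡ 1, so λ ≡ 13.
  x = λ² - 15 - 9 = 169 - 24 ≡ 9; y = λ·(15 - 9) - 9 ≡ 1. → (9, 1)

(9, 1)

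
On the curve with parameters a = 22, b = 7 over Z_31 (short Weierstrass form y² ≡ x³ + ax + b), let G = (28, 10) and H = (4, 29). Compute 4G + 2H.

First 4G:
Repeated addition: build up to 4G.
2G: tangent at (28, 10): λ = (3·28² + 22)/(2·10) ≡ 18/20. 20⁻¹ ≡ 14 (mod 31), so λ ≡ 18·14 ≡ 4.
  x = λ² - 28 - 28 = 16 - 56 ≡ 22; y = λ·(28 - 22) - 10 ≡ 14. → (22, 14)
3G: (22, 14) + (28, 10). λ = (10 - 14)/(28 - 22) ≡ 27/6 mod 31. 6⁻¹ ≡ 26 (mod 31), so λ ≡ 20.
  x = λ² - 22 - 28 = 400 - 50 ≡ 9; y = λ·(22 - 9) - 14 ≡ 29. → (9, 29)
4G: (9, 29) + (28, 10). λ = (10 - 29)/(28 - 9) ≡ 12/19 mod 31. 19⁻¹ ≡ 18 (mod 31), so λ ≡ 30.
  x = λ² - 9 - 28 = 900 - 37 ≡ 26; y = λ·(9 - 26) - 29 ≡ 19. → (26, 19)
4G = (26, 19).
Next 2H:
Repeated addition: build up to 2H.
2H: tangent at (4, 29): λ = (3·4² + 22)/(2·29) ≡ 8/27. 27⁻¹ ≡ 23 (mod 31) since 27·23 = 621 ≡ 1, so λ ≡ 8·23 ≡ 29.
  x = λ² - 4 - 4 = 841 - 8 ≡ 27; y = λ·(4 - 27) - 29 ≡ 17. → (27, 17)
2H = (27, 17).
Finally 4G + 2H:
(26, 19) + (27, 17). λ = (17 - 19)/(27 - 26) ≡ 29/1 mod 31. 1⁻¹ ≡ 1 (mod 31), so λ ≡ 29.
  x = λ² - 26 - 27 = 841 - 53 ≡ 13; y = λ·(26 - 13) - 19 ≡ 17. → (13, 17)

(13, 17)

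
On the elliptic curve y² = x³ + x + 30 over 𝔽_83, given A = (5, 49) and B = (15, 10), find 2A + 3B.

(82, 32)

First 2A:
Repeated addition: build up to 2A.
2A: tangent at (5, 49): λ = (3·5² + 1)/(2·49) ≡ 76/15. 15⁻¹ ≡ 72 (mod 83), so λ ≡ 76·72 ≡ 77.
  x = λ² - 5 - 5 = 5929 - 10 ≡ 26; y = λ·(5 - 26) - 49 ≡ 77. → (26, 77)
2A = (26, 77).
Next 3B:
Repeated addition: build up to 3B.
2B: tangent at (15, 10): λ = (3·15² + 1)/(2·10) ≡ 12/20. 20⁻¹ ≡ 54 (mod 83) since 20·54 = 1080 ≡ 1, so λ ≡ 12·54 ≡ 67.
  x = λ² - 15 - 15 = 4489 - 30 ≡ 60; y = λ·(15 - 60) - 10 ≡ 46. → (60, 46)
3B: (60, 46) + (15, 10). λ = (10 - 46)/(15 - 60) ≡ 47/38 mod 83. 38⁻¹ ≡ 59 (mod 83), so λ ≡ 34.
  x = λ² - 60 - 15 = 1156 - 75 ≡ 2; y = λ·(60 - 2) - 46 ≡ 17. → (2, 17)
3B = (2, 17).
Finally 2A + 3B:
(26, 77) + (2, 17). λ = (17 - 77)/(2 - 26) ≡ 23/59 mod 83. 59⁻¹ ≡ 38 (mod 83), so λ ≡ 44.
  x = λ² - 26 - 2 = 1936 - 28 ≡ 82; y = λ·(26 - 82) - 77 ≡ 32. → (82, 32)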